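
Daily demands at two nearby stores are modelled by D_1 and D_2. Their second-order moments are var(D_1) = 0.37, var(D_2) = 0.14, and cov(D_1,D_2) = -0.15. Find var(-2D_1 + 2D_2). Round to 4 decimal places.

3.2400

var(-2D_1 + 2D_2) = (-2)²·var(D_1) + (2)²·var(D_2) + 2·(-2)·(2)·cov(D_1,D_2)
= 4·0.37 + 4·0.14 + -8·-0.15 = 3.24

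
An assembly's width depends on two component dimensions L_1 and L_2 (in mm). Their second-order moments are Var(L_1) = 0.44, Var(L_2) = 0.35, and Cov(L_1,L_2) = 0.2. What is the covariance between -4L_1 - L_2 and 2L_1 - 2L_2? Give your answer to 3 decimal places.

Cov(-4L_1 - L_2, 2L_1 - 2L_2) = (-4)(2)Var(L_1) + (-1)(-2)Var(L_2) + [(-4)(-2) + (-1)(2)]Cov(L_1,L_2)
= -8·0.44 + 2·0.35 + 6·0.2 = -1.62

-1.620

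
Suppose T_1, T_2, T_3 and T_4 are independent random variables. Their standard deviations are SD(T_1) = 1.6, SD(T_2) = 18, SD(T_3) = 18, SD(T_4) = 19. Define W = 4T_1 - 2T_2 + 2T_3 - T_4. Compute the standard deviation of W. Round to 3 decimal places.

Var(T_1) = 2.56, Var(T_2) = 324, Var(T_3) = 324, Var(T_4) = 361
By independence, Var(W) = (4)²Var(T_1) + (-2)²Var(T_2) + (2)²Var(T_3) + (-1)²Var(T_4)
= (4)²·2.56 + (-2)²·324 + (2)²·324 + (-1)²·361 = 2993.96
SD(W) = √2993.96 ≈ 54.717

54.717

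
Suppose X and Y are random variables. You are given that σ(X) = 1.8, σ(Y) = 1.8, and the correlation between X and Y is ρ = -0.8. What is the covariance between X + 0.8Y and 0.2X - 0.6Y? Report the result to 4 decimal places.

0.2333

Var(X) = (1.8)² = 3.24;  Var(Y) = (1.8)² = 3.24
Cov(X,Y) = ρ·σ(X)·σ(Y) = -0.8·1.8·1.8 = -2.592
Cov(X + 0.8Y, 0.2X - 0.6Y) = (1)(0.2)Var(X) + (0.8)(-0.6)Var(Y) + [(1)(-0.6) + (0.8)(0.2)]Cov(X,Y)
= 0.2·3.24 + -0.48·3.24 + -0.44·-2.592 = 0.23328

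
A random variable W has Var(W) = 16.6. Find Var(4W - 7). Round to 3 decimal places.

Var(4W - 7) = (4)²·Var(W) = 16·16.6 = 265.6

265.600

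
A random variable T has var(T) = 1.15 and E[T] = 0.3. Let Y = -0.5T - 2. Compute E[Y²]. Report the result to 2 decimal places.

E[-0.5T - 2] = -0.5·0.3 − 2 = -2.15
var(-0.5T - 2) = (-0.5)²·1.15 = 0.2875
E[Y²] = var(Y) + (E[Y])² = 0.2875 + (-2.15)² = 4.91

4.91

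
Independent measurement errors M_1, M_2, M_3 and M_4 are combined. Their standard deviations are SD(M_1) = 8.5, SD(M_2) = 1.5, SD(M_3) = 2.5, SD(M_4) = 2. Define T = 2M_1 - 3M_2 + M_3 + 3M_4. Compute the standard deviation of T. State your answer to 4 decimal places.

18.7483

Var(M_1) = 72.25, Var(M_2) = 2.25, Var(M_3) = 6.25, Var(M_4) = 4
By independence, Var(T) = (2)²Var(M_1) + (-3)²Var(M_2) + (1)²Var(M_3) + (3)²Var(M_4)
= (2)²·72.25 + (-3)²·2.25 + (1)²·6.25 + (3)²·4 = 351.5
SD(T) = √351.5 ≈ 18.7483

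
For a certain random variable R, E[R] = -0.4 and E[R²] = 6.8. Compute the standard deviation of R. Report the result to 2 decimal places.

2.58

V(R) = 6.8 − (-0.4)² = 6.64
SD(R) = √6.64 ≈ 2.58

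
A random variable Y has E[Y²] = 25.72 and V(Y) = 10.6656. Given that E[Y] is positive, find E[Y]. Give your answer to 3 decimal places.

3.880

(E[Y])² = E[Y²] − V(Y) = 25.72 − 10.6656 = 15.0544
E[Y] = √15.0544 = 3.88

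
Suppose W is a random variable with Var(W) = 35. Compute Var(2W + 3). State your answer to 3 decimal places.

140.000

Var(2W + 3) = (2)²·Var(W) = 4·35 = 140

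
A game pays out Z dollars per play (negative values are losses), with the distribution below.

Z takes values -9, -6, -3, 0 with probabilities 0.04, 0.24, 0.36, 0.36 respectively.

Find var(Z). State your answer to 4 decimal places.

6.8256

E[Z] = (-9)(0.04) + (-6)(0.24) + (-3)(0.36) + (0)(0.36) = -2.88
E[Z²] = (-9)²(0.04) + (-6)²(0.24) + (-3)²(0.36) + (0)²(0.36) = 15.12
var(Z) = E[Z²] − (E[Z])² = 15.12 − (-2.88)² = 6.8256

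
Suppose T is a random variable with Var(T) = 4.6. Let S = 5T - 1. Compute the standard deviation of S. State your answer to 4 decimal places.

Var(5T - 1) = (5)²·4.6 = 115
sd(S) = √115 ≈ 10.7238

10.7238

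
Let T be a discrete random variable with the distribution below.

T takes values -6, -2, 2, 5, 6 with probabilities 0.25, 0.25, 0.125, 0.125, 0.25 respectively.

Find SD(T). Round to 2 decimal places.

E[T] = (-6)(0.25) + (-2)(0.25) + (2)(0.125) + (5)(0.125) + (6)(0.25) = 0.375
E[T²] = (-6)²(0.25) + (-2)²(0.25) + (2)²(0.125) + (5)²(0.125) + (6)²(0.25) = 22.625
V(T) = E[T²] − (E[T])² = 22.625 − (0.375)² = 22.484375
SD(T) = √22.484375 ≈ 4.74

4.74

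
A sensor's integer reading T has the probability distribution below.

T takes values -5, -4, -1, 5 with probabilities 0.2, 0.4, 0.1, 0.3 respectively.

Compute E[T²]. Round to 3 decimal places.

19.000

E[T²] = (-5)²(0.2) + (-4)²(0.4) + (-1)²(0.1) + (5)²(0.3) = 19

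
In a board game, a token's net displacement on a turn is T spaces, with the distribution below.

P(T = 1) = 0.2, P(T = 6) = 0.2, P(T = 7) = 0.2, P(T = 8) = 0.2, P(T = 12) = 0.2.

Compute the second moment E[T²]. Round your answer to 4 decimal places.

58.8000

E[T²] = (1)²(0.2) + (6)²(0.2) + (7)²(0.2) + (8)²(0.2) + (12)²(0.2) = 58.8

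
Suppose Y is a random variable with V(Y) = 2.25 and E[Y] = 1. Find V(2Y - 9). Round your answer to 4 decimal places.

9.0000

V(2Y - 9) = (2)²·V(Y) = 4·2.25 = 9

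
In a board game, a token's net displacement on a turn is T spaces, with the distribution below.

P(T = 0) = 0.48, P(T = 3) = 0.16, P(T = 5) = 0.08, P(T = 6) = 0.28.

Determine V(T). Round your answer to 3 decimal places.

E[T] = (0)(0.48) + (3)(0.16) + (5)(0.08) + (6)(0.28) = 2.56
E[T²] = (0)²(0.48) + (3)²(0.16) + (5)²(0.08) + (6)²(0.28) = 13.52
V(T) = E[T²] − (E[T])² = 13.52 − (2.56)² = 6.9664

6.966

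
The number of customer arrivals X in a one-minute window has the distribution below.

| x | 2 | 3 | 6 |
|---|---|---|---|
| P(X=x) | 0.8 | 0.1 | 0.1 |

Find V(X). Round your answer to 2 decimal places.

1.45

E[X] = (2)(0.8) + (3)(0.1) + (6)(0.1) = 2.5
E[X²] = (2)²(0.8) + (3)²(0.1) + (6)²(0.1) = 7.7
V(X) = E[X²] − (E[X])² = 7.7 − (2.5)² = 1.45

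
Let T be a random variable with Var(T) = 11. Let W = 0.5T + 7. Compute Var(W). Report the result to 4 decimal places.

2.7500

Var(0.5T + 7) = (0.5)²·Var(T) = 0.25·11 = 2.75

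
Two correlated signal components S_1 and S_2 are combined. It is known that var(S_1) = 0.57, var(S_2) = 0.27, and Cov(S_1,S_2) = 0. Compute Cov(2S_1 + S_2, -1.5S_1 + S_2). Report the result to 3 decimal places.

-1.440

Cov(2S_1 + S_2, -1.5S_1 + S_2) = (2)(-1.5)var(S_1) + (1)(1)var(S_2) + [(2)(1) + (1)(-1.5)]Cov(S_1,S_2)
= -3·0.57 + 1·0.27 + 0.5·0 = -1.44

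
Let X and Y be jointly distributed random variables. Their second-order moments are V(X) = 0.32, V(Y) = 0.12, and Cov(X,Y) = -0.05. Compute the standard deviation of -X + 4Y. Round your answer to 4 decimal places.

V(-X + 4Y) = (-1)²·V(X) + (4)²·V(Y) + 2·(-1)·(4)·Cov(X,Y)
= 1·0.32 + 16·0.12 + -8·-0.05 = 2.64
SD(-X + 4Y) = √2.64 ≈ 1.6248

1.6248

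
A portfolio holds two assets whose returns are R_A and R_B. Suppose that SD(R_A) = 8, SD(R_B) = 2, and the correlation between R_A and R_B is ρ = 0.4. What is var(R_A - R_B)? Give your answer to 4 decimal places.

var(R_A) = (8)² = 64;  var(R_B) = (2)² = 4
cov(R_A,R_B) = ρ·SD(R_A)·SD(R_B) = 0.4·8·2 = 6.4
var(R_A - R_B) = (1)²·var(R_A) + (-1)²·var(R_B) + 2·(1)·(-1)·cov(R_A,R_B)
= 1·64 + 1·4 + -2·6.4 = 55.2

55.2000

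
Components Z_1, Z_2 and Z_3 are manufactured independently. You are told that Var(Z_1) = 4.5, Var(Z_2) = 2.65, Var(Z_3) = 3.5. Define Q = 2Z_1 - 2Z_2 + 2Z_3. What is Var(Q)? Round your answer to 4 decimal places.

By independence, Var(Q) = (2)²Var(Z_1) + (-2)²Var(Z_2) + (2)²Var(Z_3)
= (2)²·4.5 + (-2)²·2.65 + (2)²·3.5 = 42.6

42.6000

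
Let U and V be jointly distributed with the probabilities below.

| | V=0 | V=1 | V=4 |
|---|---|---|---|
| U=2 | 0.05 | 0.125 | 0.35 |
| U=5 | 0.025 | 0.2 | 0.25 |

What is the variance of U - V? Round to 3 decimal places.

5.310

E[U] = 3.425,  E[V] = 2.725,  E[UV] = 9.05
Var(U) = 13.975 − (3.425)² = 2.244375;  Var(V) = 9.925 − (2.725)² = 2.499375
Cov(U,V) = 9.05 − (3.425)(2.725) = -0.283125
Var(U - V) = (1)²·2.244375 + (-1)²·2.499375 + 2·(1)·(-1)·-0.283125 = 5.31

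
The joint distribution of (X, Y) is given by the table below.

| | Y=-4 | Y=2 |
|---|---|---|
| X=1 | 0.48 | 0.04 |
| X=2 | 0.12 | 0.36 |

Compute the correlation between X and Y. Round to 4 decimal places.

E[X] = 1.48,  E[Y] = -1.6
E[XY] = -1.36
Cov(X,Y) = E[XY] − E[X]E[Y] = -1.36 − (1.48)(-1.6) = 1.008
Var(X) = 0.2496,  Var(Y) = 8.64
ρ = 1.008 / √(0.2496·8.64) ≈ 0.6864

0.6864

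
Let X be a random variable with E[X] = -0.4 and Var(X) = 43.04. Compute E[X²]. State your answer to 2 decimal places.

43.20

E[X²] = Var(X) + (E[X])² = 43.04 + (-0.4)² = 43.2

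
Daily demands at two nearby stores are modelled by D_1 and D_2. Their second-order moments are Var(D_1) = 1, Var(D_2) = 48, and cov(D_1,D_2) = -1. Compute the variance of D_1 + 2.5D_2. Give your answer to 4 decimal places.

Var(D_1 + 2.5D_2) = (1)²·Var(D_1) + (2.5)²·Var(D_2) + 2·(1)·(2.5)·cov(D_1,D_2)
= 1·1 + 6.25·48 + 5·-1 = 296

296.0000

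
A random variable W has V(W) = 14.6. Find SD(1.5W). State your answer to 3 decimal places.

V(1.5W) = (1.5)²·14.6 = 32.85
SD(1.5W) = √32.85 ≈ 5.731

5.731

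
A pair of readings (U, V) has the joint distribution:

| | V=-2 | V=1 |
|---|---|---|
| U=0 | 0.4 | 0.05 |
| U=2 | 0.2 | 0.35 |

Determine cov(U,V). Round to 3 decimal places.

E[U] = 1.1,  E[V] = -0.8
E[UV] = -0.1
cov(U,V) = E[UV] − E[U]E[V] = -0.1 − (1.1)(-0.8) = 0.78

0.780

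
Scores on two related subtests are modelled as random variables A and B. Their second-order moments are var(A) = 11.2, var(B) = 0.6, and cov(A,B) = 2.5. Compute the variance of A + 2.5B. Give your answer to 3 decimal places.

27.450

var(A + 2.5B) = (1)²·var(A) + (2.5)²·var(B) + 2·(1)·(2.5)·cov(A,B)
= 1·11.2 + 6.25·0.6 + 5·2.5 = 27.45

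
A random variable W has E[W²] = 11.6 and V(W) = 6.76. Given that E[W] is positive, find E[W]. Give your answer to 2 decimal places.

2.20

(E[W])² = E[W²] − V(W) = 11.6 − 6.76 = 4.84
E[W] = √4.84 = 2.2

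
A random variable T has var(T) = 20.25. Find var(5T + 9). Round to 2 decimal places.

506.25

var(5T + 9) = (5)²·var(T) = 25·20.25 = 506.25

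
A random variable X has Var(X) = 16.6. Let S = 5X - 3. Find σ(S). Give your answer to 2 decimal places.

Var(5X - 3) = (5)²·16.6 = 415
σ(S) = √415 ≈ 20.37

20.37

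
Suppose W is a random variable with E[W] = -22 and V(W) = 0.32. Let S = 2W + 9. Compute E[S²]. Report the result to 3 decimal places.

E[2W + 9] = 2·-22 + 9 = -35
V(2W + 9) = (2)²·0.32 = 1.28
E[S²] = V(S) + (E[S])² = 1.28 + (-35)² = 1226.28

1226.280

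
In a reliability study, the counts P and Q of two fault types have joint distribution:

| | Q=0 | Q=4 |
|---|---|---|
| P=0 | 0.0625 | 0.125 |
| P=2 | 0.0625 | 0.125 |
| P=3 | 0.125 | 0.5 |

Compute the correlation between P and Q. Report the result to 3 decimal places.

E[P] = 2.25,  E[Q] = 3
E[PQ] = 7
Cov(P,Q) = E[PQ] − E[P]E[Q] = 7 − (2.25)(3) = 0.25
var(P) = 1.3125,  var(Q) = 3
ρ = 0.25 / √(1.3125·3) ≈ 0.126

0.126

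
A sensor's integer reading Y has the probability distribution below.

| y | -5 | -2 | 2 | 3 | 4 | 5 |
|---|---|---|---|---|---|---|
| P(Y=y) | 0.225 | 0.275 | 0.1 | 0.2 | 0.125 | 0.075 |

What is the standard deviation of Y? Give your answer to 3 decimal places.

E[Y] = (-5)(0.225) + (-2)(0.275) + (2)(0.1) + (3)(0.2) + (4)(0.125) + (5)(0.075) = 0
E[Y²] = (-5)²(0.225) + (-2)²(0.275) + (2)²(0.1) + (3)²(0.2) + (4)²(0.125) + (5)²(0.075) = 12.8
V(Y) = E[Y²] − (E[Y])² = 12.8 − (0)² = 12.8
sd(Y) = √12.8 ≈ 3.578

3.578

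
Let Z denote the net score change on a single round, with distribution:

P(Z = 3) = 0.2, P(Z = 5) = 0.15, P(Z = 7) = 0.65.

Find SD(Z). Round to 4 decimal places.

1.6093

E[Z] = (3)(0.2) + (5)(0.15) + (7)(0.65) = 5.9
E[Z²] = (3)²(0.2) + (5)²(0.15) + (7)²(0.65) = 37.4
Var(Z) = E[Z²] − (E[Z])² = 37.4 − (5.9)² = 2.59
SD(Z) = √2.59 ≈ 1.6093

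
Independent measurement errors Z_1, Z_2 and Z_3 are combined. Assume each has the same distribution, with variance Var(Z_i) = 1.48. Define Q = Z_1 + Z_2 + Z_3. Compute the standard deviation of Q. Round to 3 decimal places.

By independence, Var(Q) = (1)²Var(Z_1) + (1)²Var(Z_2) + (1)²Var(Z_3)
= (1)²·1.48 + (1)²·1.48 + (1)²·1.48 = 4.44
σ(Q) = √4.44 ≈ 2.107

2.107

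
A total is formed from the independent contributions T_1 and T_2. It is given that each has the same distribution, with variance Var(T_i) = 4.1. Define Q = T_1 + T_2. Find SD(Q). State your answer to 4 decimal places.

By independence, Var(Q) = (1)²Var(T_1) + (1)²Var(T_2)
= (1)²·4.1 + (1)²·4.1 = 8.2
SD(Q) = √8.2 ≈ 2.8636

2.8636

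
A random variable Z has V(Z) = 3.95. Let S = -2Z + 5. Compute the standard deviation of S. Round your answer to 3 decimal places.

V(-2Z + 5) = (-2)²·3.95 = 15.8
SD(S) = √15.8 ≈ 3.975

3.975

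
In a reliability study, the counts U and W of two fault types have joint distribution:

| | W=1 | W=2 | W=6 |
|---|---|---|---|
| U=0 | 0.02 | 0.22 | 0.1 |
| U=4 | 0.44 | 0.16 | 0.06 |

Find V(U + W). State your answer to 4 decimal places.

4.0276

E[U] = 2.64,  E[W] = 2.18,  E[UW] = 4.48
V(U) = 10.56 − (2.64)² = 3.5904;  V(W) = 7.74 − (2.18)² = 2.9876
Cov(U,W) = 4.48 − (2.64)(2.18) = -1.2752
V(U + W) = (1)²·3.5904 + (1)²·2.9876 + 2·(1)·(1)·-1.2752 = 4.0276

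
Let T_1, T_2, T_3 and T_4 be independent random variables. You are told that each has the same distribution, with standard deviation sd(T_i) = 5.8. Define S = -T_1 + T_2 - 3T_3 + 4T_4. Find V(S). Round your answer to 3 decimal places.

908.280

V(T_i) = (5.8)² = 33.64
By independence, V(S) = (-1)²V(T_1) + (1)²V(T_2) + (-3)²V(T_3) + (4)²V(T_4)
= (-1)²·33.64 + (1)²·33.64 + (-3)²·33.64 + (4)²·33.64 = 908.28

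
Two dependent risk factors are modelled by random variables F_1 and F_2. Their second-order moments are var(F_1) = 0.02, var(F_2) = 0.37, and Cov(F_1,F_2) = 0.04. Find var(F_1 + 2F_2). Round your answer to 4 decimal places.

var(F_1 + 2F_2) = (1)²·var(F_1) + (2)²·var(F_2) + 2·(1)·(2)·Cov(F_1,F_2)
= 1·0.02 + 4·0.37 + 4·0.04 = 1.66

1.6600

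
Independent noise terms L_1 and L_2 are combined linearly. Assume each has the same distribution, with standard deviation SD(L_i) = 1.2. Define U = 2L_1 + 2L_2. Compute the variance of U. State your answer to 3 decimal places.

V(L_i) = (1.2)² = 1.44
By independence, V(U) = (2)²V(L_1) + (2)²V(L_2)
= (2)²·1.44 + (2)²·1.44 = 11.52

11.520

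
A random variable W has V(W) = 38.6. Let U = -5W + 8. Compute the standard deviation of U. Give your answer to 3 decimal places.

31.064

V(-5W + 8) = (-5)²·38.6 = 965
SD(U) = √965 ≈ 31.064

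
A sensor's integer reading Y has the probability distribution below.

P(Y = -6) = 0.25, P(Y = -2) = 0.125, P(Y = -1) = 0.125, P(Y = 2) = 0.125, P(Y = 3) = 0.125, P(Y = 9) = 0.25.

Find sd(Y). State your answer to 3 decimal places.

5.523

E[Y] = (-6)(0.25) + (-2)(0.125) + (-1)(0.125) + (2)(0.125) + (3)(0.125) + (9)(0.25) = 1
E[Y²] = (-6)²(0.25) + (-2)²(0.125) + (-1)²(0.125) + (2)²(0.125) + (3)²(0.125) + (9)²(0.25) = 31.5
var(Y) = E[Y²] − (E[Y])² = 31.5 − (1)² = 30.5
sd(Y) = √30.5 ≈ 5.523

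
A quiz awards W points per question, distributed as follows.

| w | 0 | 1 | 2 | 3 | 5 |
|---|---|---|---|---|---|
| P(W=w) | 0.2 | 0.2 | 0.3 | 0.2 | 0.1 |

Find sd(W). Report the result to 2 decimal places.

1.45

E[W] = (0)(0.2) + (1)(0.2) + (2)(0.3) + (3)(0.2) + (5)(0.1) = 1.9
E[W²] = (0)²(0.2) + (1)²(0.2) + (2)²(0.3) + (3)²(0.2) + (5)²(0.1) = 5.7
V(W) = E[W²] − (E[W])² = 5.7 − (1.9)² = 2.09
sd(W) = √2.09 ≈ 1.45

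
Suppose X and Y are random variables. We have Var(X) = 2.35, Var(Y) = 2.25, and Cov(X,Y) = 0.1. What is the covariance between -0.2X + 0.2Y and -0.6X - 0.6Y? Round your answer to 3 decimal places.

0.012

Cov(-0.2X + 0.2Y, -0.6X - 0.6Y) = (-0.2)(-0.6)Var(X) + (0.2)(-0.6)Var(Y) + [(-0.2)(-0.6) + (0.2)(-0.6)]Cov(X,Y)
= 0.12·2.35 + -0.12·2.25 + 0·0.1 = 0.012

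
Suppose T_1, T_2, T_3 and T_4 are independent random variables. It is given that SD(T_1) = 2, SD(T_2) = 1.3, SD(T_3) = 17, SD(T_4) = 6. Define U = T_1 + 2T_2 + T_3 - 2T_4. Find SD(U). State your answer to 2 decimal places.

var(T_1) = 4, var(T_2) = 1.69, var(T_3) = 289, var(T_4) = 36
By independence, var(U) = (1)²var(T_1) + (2)²var(T_2) + (1)²var(T_3) + (-2)²var(T_4)
= (1)²·4 + (2)²·1.69 + (1)²·289 + (-2)²·36 = 443.76
SD(U) = √443.76 ≈ 21.07

21.07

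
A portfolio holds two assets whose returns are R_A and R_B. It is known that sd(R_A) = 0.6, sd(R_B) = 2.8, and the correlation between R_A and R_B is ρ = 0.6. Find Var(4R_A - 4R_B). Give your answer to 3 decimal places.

Var(R_A) = (0.6)² = 0.36;  Var(R_B) = (2.8)² = 7.84
cov(R_A,R_B) = ρ·sd(R_A)·sd(R_B) = 0.6·0.6·2.8 = 1.008
Var(4R_A - 4R_B) = (4)²·Var(R_A) + (-4)²·Var(R_B) + 2·(4)·(-4)·cov(R_A,R_B)
= 16·0.36 + 16·7.84 + -32·1.008 = 98.944

98.944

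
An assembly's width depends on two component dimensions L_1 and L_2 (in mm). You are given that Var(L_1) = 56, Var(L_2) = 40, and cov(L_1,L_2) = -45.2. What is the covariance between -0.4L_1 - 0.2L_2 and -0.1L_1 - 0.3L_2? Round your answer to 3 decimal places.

-1.688

cov(-0.4L_1 - 0.2L_2, -0.1L_1 - 0.3L_2) = (-0.4)(-0.1)Var(L_1) + (-0.2)(-0.3)Var(L_2) + [(-0.4)(-0.3) + (-0.2)(-0.1)]cov(L_1,L_2)
= 0.04·56 + 0.06·40 + 0.14·-45.2 = -1.688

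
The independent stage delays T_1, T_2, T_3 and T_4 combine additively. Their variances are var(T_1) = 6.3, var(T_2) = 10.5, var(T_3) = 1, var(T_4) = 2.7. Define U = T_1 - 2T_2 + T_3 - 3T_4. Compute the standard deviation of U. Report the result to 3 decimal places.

By independence, var(U) = (1)²var(T_1) + (-2)²var(T_2) + (1)²var(T_3) + (-3)²var(T_4)
= (1)²·6.3 + (-2)²·10.5 + (1)²·1 + (-3)²·2.7 = 73.6
σ(U) = √73.6 ≈ 8.579

8.579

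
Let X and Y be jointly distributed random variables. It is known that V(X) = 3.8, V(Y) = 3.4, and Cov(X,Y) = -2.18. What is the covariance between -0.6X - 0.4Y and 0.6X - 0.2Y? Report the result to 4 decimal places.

Cov(-0.6X - 0.4Y, 0.6X - 0.2Y) = (-0.6)(0.6)V(X) + (-0.4)(-0.2)V(Y) + [(-0.6)(-0.2) + (-0.4)(0.6)]Cov(X,Y)
= -0.36·3.8 + 0.08·3.4 + -0.12·-2.18 = -0.8344

-0.8344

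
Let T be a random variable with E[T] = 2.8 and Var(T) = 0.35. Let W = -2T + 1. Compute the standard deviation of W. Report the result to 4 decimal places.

Var(-2T + 1) = (-2)²·0.35 = 1.4
sd(W) = √1.4 ≈ 1.1832

1.1832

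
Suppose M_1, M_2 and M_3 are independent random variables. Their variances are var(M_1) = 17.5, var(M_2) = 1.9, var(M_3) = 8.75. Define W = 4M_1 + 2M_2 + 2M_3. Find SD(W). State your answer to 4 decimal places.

By independence, var(W) = (4)²var(M_1) + (2)²var(M_2) + (2)²var(M_3)
= (4)²·17.5 + (2)²·1.9 + (2)²·8.75 = 322.6
SD(W) = √322.6 ≈ 17.9611

17.9611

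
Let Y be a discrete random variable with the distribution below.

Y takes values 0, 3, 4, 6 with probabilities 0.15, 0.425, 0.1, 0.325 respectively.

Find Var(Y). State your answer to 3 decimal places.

3.984

E[Y] = (0)(0.15) + (3)(0.425) + (4)(0.1) + (6)(0.325) = 3.625
E[Y²] = (0)²(0.15) + (3)²(0.425) + (4)²(0.1) + (6)²(0.325) = 17.125
Var(Y) = E[Y²] − (E[Y])² = 17.125 − (3.625)² = 3.984375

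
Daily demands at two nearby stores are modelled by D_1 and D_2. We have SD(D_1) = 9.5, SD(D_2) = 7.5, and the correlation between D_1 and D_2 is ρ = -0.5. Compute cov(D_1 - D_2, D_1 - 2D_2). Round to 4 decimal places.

var(D_1) = (9.5)² = 90.25;  var(D_2) = (7.5)² = 56.25
cov(D_1,D_2) = ρ·SD(D_1)·SD(D_2) = -0.5·9.5·7.5 = -35.625
cov(D_1 - D_2, D_1 - 2D_2) = (1)(1)var(D_1) + (-1)(-2)var(D_2) + [(1)(-2) + (-1)(1)]cov(D_1,D_2)
= 1·90.25 + 2·56.25 + -3·-35.625 = 309.625

309.6250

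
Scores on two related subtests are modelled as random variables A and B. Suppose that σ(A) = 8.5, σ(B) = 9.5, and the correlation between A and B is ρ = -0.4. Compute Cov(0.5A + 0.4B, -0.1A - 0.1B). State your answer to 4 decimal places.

var(A) = (8.5)² = 72.25;  var(B) = (9.5)² = 90.25
Cov(A,B) = ρ·σ(A)·σ(B) = -0.4·8.5·9.5 = -32.3
Cov(0.5A + 0.4B, -0.1A - 0.1B) = (0.5)(-0.1)var(A) + (0.4)(-0.1)var(B) + [(0.5)(-0.1) + (0.4)(-0.1)]Cov(A,B)
= -0.05·72.25 + -0.04·90.25 + -0.09·-32.3 = -4.3155

-4.3155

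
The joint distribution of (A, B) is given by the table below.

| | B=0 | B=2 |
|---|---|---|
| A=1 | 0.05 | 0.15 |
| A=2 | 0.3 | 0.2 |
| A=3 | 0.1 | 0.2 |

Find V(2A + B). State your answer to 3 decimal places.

2.910

E[A] = 2.1,  E[B] = 1.1,  E[AB] = 2.3
V(A) = 4.9 − (2.1)² = 0.49;  V(B) = 2.2 − (1.1)² = 0.99
Cov(A,B) = 2.3 − (2.1)(1.1) = -0.01
V(2A + B) = (2)²·0.49 + (1)²·0.99 + 2·(2)·(1)·-0.01 = 2.91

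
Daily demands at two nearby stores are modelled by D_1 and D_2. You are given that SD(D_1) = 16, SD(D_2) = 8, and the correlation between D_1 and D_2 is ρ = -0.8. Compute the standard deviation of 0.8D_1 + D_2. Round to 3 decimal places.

Var(D_1) = (16)² = 256;  Var(D_2) = (8)² = 64
Cov(D_1,D_2) = ρ·SD(D_1)·SD(D_2) = -0.8·16·8 = -102.4
Var(0.8D_1 + D_2) = (0.8)²·Var(D_1) + (1)²·Var(D_2) + 2·(0.8)·(1)·Cov(D_1,D_2)
= 0.64·256 + 1·64 + 1.6·-102.4 = 64
SD(0.8D_1 + D_2) = √64 ≈ 8.000

8.000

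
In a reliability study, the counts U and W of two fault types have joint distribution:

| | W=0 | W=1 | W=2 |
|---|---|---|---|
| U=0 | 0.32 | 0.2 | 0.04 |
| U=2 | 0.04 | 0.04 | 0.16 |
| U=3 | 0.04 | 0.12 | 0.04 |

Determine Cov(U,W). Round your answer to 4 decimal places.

E[U] = 1.08,  E[W] = 0.84
E[UW] = 1.32
Cov(U,W) = E[UW] − E[U]E[W] = 1.32 − (1.08)(0.84) = 0.4128

0.4128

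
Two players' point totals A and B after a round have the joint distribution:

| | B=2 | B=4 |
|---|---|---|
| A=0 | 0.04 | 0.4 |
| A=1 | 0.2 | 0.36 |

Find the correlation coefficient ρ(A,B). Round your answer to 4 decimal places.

-0.3094

E[A] = 0.56,  E[B] = 3.52
E[AB] = 1.84
Cov(A,B) = E[AB] − E[A]E[B] = 1.84 − (0.56)(3.52) = -0.1312
Var(A) = 0.2464,  Var(B) = 0.7296
ρ = -0.1312 / √(0.2464·0.7296) ≈ -0.3094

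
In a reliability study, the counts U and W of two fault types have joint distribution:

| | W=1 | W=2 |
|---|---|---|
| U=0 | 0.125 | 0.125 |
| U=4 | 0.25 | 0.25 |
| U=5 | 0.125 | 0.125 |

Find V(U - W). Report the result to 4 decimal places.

E[U] = 3.25,  E[W] = 1.5,  E[UW] = 4.875
V(U) = 14.25 − (3.25)² = 3.6875;  V(W) = 2.5 − (1.5)² = 0.25
Cov(U,W) = 4.875 − (3.25)(1.5) = 0
V(U - W) = (1)²·3.6875 + (-1)²·0.25 + 2·(1)·(-1)·0 = 3.9375

3.9375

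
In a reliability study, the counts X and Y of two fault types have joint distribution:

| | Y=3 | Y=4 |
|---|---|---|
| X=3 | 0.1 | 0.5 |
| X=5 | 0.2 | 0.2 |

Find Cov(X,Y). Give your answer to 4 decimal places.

-0.1600

E[X] = 3.8,  E[Y] = 3.7
E[XY] = 13.9
Cov(X,Y) = E[XY] − E[X]E[Y] = 13.9 − (3.8)(3.7) = -0.16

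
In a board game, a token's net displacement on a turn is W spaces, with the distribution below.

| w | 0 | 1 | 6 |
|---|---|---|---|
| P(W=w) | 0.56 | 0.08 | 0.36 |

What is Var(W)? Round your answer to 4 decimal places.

E[W] = (0)(0.56) + (1)(0.08) + (6)(0.36) = 2.24
E[W²] = (0)²(0.56) + (1)²(0.08) + (6)²(0.36) = 13.04
Var(W) = E[W²] − (E[W])² = 13.04 − (2.24)² = 8.0224

8.0224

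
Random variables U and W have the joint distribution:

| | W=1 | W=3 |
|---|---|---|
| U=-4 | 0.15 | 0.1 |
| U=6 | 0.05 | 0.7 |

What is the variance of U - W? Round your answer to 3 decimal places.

15.390

E[U] = 3.5,  E[W] = 2.6,  E[UW] = 11.1
var(U) = 31 − (3.5)² = 18.75;  var(W) = 7.4 − (2.6)² = 0.64
Cov(U,W) = 11.1 − (3.5)(2.6) = 2
var(U - W) = (1)²·18.75 + (-1)²·0.64 + 2·(1)·(-1)·2 = 15.39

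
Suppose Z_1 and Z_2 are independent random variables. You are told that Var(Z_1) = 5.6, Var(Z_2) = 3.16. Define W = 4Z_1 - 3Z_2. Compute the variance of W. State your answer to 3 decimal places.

118.040

By independence, Var(W) = (4)²Var(Z_1) + (-3)²Var(Z_2)
= (4)²·5.6 + (-3)²·3.16 = 118.04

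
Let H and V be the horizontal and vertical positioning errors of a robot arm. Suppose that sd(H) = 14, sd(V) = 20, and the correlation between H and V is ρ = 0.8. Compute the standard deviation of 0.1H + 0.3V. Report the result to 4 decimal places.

var(H) = (14)² = 196;  var(V) = (20)² = 400
Cov(H,V) = ρ·sd(H)·sd(V) = 0.8·14·20 = 224
var(0.1H + 0.3V) = (0.1)²·var(H) + (0.3)²·var(V) + 2·(0.1)·(0.3)·Cov(H,V)
= 0.01·196 + 0.09·400 + 0.06·224 = 51.4
sd(0.1H + 0.3V) = √51.4 ≈ 7.1694

7.1694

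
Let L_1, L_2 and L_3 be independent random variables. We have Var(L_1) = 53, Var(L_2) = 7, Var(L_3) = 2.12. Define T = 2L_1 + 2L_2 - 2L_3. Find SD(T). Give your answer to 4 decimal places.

By independence, Var(T) = (2)²Var(L_1) + (2)²Var(L_2) + (-2)²Var(L_3)
= (2)²·53 + (2)²·7 + (-2)²·2.12 = 248.48
SD(T) = √248.48 ≈ 15.7632

15.7632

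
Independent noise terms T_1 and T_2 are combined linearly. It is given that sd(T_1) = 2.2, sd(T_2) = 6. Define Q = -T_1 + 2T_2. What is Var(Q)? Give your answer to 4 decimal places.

Var(T_1) = 4.84, Var(T_2) = 36
By independence, Var(Q) = (-1)²Var(T_1) + (2)²Var(T_2)
= (-1)²·4.84 + (2)²·36 = 148.84

148.8400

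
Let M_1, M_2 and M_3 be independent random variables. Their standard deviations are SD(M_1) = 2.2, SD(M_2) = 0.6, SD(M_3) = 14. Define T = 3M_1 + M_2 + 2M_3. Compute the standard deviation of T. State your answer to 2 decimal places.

28.77

Var(M_1) = 4.84, Var(M_2) = 0.36, Var(M_3) = 196
By independence, Var(T) = (3)²Var(M_1) + (1)²Var(M_2) + (2)²Var(M_3)
= (3)²·4.84 + (1)²·0.36 + (2)²·196 = 827.92
SD(T) = √827.92 ≈ 28.77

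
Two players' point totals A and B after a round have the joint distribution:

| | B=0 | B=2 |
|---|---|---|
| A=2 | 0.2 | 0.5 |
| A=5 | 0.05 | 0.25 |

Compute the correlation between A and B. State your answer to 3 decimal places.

0.126

E[A] = 2.9,  E[B] = 1.5
E[AB] = 4.5
Cov(A,B) = E[AB] − E[A]E[B] = 4.5 − (2.9)(1.5) = 0.15
Var(A) = 1.89,  Var(B) = 0.75
ρ = 0.15 / √(1.89·0.75) ≈ 0.126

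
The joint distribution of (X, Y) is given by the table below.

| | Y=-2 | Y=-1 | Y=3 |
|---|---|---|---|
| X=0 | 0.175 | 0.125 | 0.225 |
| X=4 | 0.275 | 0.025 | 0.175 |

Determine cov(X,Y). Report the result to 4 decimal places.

-0.4850

E[X] = 1.9,  E[Y] = 0.15
E[XY] = -0.2
cov(X,Y) = E[XY] − E[X]E[Y] = -0.2 − (1.9)(0.15) = -0.485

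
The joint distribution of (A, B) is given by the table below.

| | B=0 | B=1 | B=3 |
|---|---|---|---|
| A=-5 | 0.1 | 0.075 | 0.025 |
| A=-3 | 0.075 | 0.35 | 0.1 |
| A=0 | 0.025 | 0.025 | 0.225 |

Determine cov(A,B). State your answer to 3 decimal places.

E[A] = -2.575,  E[B] = 1.5
E[AB] = -2.7
cov(A,B) = E[AB] − E[A]E[B] = -2.7 − (-2.575)(1.5) = 1.1625

1.163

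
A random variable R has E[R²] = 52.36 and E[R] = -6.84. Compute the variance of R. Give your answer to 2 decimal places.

5.57

Var(R) = 52.36 − (-6.84)² = 5.5744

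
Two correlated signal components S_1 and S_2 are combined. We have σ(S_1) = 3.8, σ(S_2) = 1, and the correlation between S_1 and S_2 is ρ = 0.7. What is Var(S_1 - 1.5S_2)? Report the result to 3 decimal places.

Var(S_1) = (3.8)² = 14.44;  Var(S_2) = (1)² = 1
Cov(S_1,S_2) = ρ·σ(S_1)·σ(S_2) = 0.7·3.8·1 = 2.66
Var(S_1 - 1.5S_2) = (1)²·Var(S_1) + (-1.5)²·Var(S_2) + 2·(1)·(-1.5)·Cov(S_1,S_2)
= 1·14.44 + 2.25·1 + -3·2.66 = 8.71

8.710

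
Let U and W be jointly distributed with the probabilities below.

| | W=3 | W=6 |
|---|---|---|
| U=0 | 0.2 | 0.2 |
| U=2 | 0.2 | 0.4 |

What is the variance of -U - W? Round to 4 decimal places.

3.6000

E[U] = 1.2,  E[W] = 4.8,  E[UW] = 6
V(U) = 2.4 − (1.2)² = 0.96;  V(W) = 25.2 − (4.8)² = 2.16
Cov(U,W) = 6 − (1.2)(4.8) = 0.24
V(-U - W) = (-1)²·0.96 + (-1)²·2.16 + 2·(-1)·(-1)·0.24 = 3.6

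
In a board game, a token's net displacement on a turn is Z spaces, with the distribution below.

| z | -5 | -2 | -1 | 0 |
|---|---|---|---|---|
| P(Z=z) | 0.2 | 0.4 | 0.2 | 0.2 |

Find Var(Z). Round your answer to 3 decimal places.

E[Z] = (-5)(0.2) + (-2)(0.4) + (-1)(0.2) + (0)(0.2) = -2
E[Z²] = (-5)²(0.2) + (-2)²(0.4) + (-1)²(0.2) + (0)²(0.2) = 6.8
Var(Z) = E[Z²] − (E[Z])² = 6.8 − (-2)² = 2.8

2.800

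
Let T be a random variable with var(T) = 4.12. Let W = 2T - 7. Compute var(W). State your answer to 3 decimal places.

16.480

var(2T - 7) = (2)²·var(T) = 4·4.12 = 16.48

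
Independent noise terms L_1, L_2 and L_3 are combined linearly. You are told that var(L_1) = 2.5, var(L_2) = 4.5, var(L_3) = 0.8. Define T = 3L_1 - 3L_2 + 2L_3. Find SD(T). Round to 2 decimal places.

8.14

By independence, var(T) = (3)²var(L_1) + (-3)²var(L_2) + (2)²var(L_3)
= (3)²·2.5 + (-3)²·4.5 + (2)²·0.8 = 66.2
SD(T) = √66.2 ≈ 8.14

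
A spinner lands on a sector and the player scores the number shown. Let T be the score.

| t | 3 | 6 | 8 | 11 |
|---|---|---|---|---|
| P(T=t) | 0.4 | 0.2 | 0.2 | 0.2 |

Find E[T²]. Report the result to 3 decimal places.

E[T²] = (3)²(0.4) + (6)²(0.2) + (8)²(0.2) + (11)²(0.2) = 47.8

47.800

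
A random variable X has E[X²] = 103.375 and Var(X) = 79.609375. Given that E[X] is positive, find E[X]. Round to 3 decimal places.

(E[X])² = E[X²] − Var(X) = 103.375 − 79.609375 = 23.765625
E[X] = √23.765625 = 4.875

4.875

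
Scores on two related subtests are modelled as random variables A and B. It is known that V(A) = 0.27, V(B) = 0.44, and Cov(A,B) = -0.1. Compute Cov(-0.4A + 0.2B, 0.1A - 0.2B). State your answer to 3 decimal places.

-0.038

Cov(-0.4A + 0.2B, 0.1A - 0.2B) = (-0.4)(0.1)V(A) + (0.2)(-0.2)V(B) + [(-0.4)(-0.2) + (0.2)(0.1)]Cov(A,B)
= -0.04·0.27 + -0.04·0.44 + 0.1·-0.1 = -0.0384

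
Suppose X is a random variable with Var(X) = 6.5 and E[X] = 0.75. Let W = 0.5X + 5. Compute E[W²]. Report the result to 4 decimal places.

E[0.5X + 5] = 0.5·0.75 + 5 = 5.375
Var(0.5X + 5) = (0.5)²·6.5 = 1.625
E[W²] = Var(W) + (E[W])² = 1.625 + (5.375)² = 30.515625

30.5156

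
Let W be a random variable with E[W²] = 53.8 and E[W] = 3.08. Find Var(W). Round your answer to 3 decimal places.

44.314

Var(W) = 53.8 − (3.08)² = 44.3136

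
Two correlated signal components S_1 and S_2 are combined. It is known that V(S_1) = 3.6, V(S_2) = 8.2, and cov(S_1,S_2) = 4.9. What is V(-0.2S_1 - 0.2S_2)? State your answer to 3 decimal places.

V(-0.2S_1 - 0.2S_2) = (-0.2)²·V(S_1) + (-0.2)²·V(S_2) + 2·(-0.2)·(-0.2)·cov(S_1,S_2)
= 0.04·3.6 + 0.04·8.2 + 0.08·4.9 = 0.864

0.864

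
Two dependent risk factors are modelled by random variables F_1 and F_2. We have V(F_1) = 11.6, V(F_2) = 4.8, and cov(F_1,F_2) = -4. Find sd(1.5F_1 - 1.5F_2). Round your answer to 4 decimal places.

7.4095

V(1.5F_1 - 1.5F_2) = (1.5)²·V(F_1) + (-1.5)²·V(F_2) + 2·(1.5)·(-1.5)·cov(F_1,F_2)
= 2.25·11.6 + 2.25·4.8 + -4.5·-4 = 54.9
sd(1.5F_1 - 1.5F_2) = √54.9 ≈ 7.4095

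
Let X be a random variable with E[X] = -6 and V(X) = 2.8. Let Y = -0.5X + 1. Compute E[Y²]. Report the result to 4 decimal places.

16.7000

E[-0.5X + 1] = -0.5·-6 + 1 = 4
V(-0.5X + 1) = (-0.5)²·2.8 = 0.7
E[Y²] = V(Y) + (E[Y])² = 0.7 + (4)² = 16.7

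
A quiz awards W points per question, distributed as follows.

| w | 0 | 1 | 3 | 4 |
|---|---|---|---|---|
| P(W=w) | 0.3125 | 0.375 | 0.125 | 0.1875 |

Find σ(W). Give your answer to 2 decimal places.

E[W] = (0)(0.3125) + (1)(0.375) + (3)(0.125) + (4)(0.1875) = 1.5
E[W²] = (0)²(0.3125) + (1)²(0.375) + (3)²(0.125) + (4)²(0.1875) = 4.5
Var(W) = E[W²] − (E[W])² = 4.5 − (1.5)² = 2.25
σ(W) = √2.25 ≈ 1.50

1.50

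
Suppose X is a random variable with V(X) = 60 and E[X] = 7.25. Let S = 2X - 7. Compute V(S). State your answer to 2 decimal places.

V(2X - 7) = (2)²·V(X) = 4·60 = 240

240.00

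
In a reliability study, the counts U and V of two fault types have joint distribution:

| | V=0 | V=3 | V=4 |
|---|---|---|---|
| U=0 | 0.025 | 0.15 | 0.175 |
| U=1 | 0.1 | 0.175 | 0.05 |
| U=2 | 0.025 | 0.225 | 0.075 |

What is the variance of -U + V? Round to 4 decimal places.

E[U] = 0.975,  E[V] = 2.85,  E[UV] = 2.675
Var(U) = 1.625 − (0.975)² = 0.674375;  Var(V) = 9.75 − (2.85)² = 1.6275
cov(U,V) = 2.675 − (0.975)(2.85) = -0.10375
Var(-U + V) = (-1)²·0.674375 + (1)²·1.6275 + 2·(-1)·(1)·-0.10375 = 2.509375

2.5094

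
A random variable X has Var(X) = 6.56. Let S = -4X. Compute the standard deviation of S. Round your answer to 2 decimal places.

10.24

Var(-4X) = (-4)²·6.56 = 104.96
sd(S) = √104.96 ≈ 10.24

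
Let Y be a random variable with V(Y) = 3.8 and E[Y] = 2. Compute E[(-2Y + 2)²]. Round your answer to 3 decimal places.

E[-2Y + 2] = -2·2 + 2 = -2
V(-2Y + 2) = (-2)²·3.8 = 15.2
E[(-2Y + 2)²] = V((-2Y + 2)) + (E[(-2Y + 2)])² = 15.2 + (-2)² = 19.2

19.200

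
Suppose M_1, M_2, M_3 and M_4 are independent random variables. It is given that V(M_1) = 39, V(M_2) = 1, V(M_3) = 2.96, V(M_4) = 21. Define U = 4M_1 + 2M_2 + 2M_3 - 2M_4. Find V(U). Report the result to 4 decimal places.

By independence, V(U) = (4)²V(M_1) + (2)²V(M_2) + (2)²V(M_3) + (-2)²V(M_4)
= (4)²·39 + (2)²·1 + (2)²·2.96 + (-2)²·21 = 723.84

723.8400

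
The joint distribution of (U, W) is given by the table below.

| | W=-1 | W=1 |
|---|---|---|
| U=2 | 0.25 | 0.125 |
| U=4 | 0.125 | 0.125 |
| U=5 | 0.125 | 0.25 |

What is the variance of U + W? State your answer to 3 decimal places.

3.484

E[U] = 3.625,  E[W] = 0,  E[UW] = 0.375
V(U) = 14.875 − (3.625)² = 1.734375;  V(W) = 1 − (0)² = 1
Cov(U,W) = 0.375 − (3.625)(0) = 0.375
V(U + W) = (1)²·1.734375 + (1)²·1 + 2·(1)·(1)·0.375 = 3.484375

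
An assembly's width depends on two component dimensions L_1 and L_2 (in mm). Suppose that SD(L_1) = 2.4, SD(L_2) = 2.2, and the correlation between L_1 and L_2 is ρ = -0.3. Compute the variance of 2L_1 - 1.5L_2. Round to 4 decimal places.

Var(L_1) = (2.4)² = 5.76;  Var(L_2) = (2.2)² = 4.84
Cov(L_1,L_2) = ρ·SD(L_1)·SD(L_2) = -0.3·2.4·2.2 = -1.584
Var(2L_1 - 1.5L_2) = (2)²·Var(L_1) + (-1.5)²·Var(L_2) + 2·(2)·(-1.5)·Cov(L_1,L_2)
= 4·5.76 + 2.25·4.84 + -6·-1.584 = 43.434

43.4340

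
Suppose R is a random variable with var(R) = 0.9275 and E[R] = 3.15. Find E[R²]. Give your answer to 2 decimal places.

E[R²] = var(R) + (E[R])² = 0.9275 + (3.15)² = 10.85

10.85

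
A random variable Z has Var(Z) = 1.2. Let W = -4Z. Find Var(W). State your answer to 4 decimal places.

Var(-4Z) = (-4)²·Var(Z) = 16·1.2 = 19.2

19.2000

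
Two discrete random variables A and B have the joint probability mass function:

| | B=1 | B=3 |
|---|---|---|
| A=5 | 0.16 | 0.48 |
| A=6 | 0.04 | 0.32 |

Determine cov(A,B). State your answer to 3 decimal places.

0.064

E[A] = 5.36,  E[B] = 2.6
E[AB] = 14
cov(A,B) = E[AB] − E[A]E[B] = 14 − (5.36)(2.6) = 0.064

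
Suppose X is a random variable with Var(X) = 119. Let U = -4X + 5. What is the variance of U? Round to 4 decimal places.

1904.0000

Var(-4X + 5) = (-4)²·Var(X) = 16·119 = 1904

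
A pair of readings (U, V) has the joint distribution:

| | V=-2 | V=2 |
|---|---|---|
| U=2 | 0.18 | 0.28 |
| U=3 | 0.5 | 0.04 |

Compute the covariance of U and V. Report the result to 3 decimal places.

-0.531

E[U] = 2.54,  E[V] = -0.72
E[UV] = -2.36
cov(U,V) = E[UV] − E[U]E[V] = -2.36 − (2.54)(-0.72) = -0.5312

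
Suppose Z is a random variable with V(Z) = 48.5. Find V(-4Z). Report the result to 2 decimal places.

V(-4Z) = (-4)²·V(Z) = 16·48.5 = 776

776.00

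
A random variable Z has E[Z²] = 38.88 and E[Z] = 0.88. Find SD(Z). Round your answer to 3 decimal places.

var(Z) = 38.88 − (0.88)² = 38.1056
SD(Z) = √38.1056 ≈ 6.173

6.173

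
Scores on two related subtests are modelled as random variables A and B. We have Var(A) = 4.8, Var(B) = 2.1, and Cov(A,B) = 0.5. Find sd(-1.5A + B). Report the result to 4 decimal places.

3.3764

Var(-1.5A + B) = (-1.5)²·Var(A) + (1)²·Var(B) + 2·(-1.5)·(1)·Cov(A,B)
= 2.25·4.8 + 1·2.1 + -3·0.5 = 11.4
sd(-1.5A + B) = √11.4 ≈ 3.3764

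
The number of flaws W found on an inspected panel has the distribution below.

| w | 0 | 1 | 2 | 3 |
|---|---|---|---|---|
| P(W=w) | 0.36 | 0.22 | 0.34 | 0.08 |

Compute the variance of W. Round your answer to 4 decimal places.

1.0004

E[W] = (0)(0.36) + (1)(0.22) + (2)(0.34) + (3)(0.08) = 1.14
E[W²] = (0)²(0.36) + (1)²(0.22) + (2)²(0.34) + (3)²(0.08) = 2.3
var(W) = E[W²] − (E[W])² = 2.3 − (1.14)² = 1.0004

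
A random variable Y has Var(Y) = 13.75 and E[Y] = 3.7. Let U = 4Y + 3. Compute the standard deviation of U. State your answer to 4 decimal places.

Var(4Y + 3) = (4)²·13.75 = 220
sd(U) = √220 ≈ 14.8324

14.8324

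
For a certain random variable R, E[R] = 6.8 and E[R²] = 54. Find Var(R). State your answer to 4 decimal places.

Var(R) = 54 − (6.8)² = 7.76

7.7600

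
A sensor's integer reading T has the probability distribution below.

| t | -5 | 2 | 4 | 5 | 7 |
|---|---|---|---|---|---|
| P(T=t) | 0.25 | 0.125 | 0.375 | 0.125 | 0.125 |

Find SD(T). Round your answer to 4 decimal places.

E[T] = (-5)(0.25) + (2)(0.125) + (4)(0.375) + (5)(0.125) + (7)(0.125) = 2
E[T²] = (-5)²(0.25) + (2)²(0.125) + (4)²(0.375) + (5)²(0.125) + (7)²(0.125) = 22
V(T) = E[T²] − (E[T])² = 22 − (2)² = 18
SD(T) = √18 ≈ 4.2426

4.2426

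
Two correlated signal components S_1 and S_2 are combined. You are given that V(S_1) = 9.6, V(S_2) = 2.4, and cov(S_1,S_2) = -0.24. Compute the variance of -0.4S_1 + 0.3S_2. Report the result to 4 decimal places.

V(-0.4S_1 + 0.3S_2) = (-0.4)²·V(S_1) + (0.3)²·V(S_2) + 2·(-0.4)·(0.3)·cov(S_1,S_2)
= 0.16·9.6 + 0.09·2.4 + -0.24·-0.24 = 1.8096

1.8096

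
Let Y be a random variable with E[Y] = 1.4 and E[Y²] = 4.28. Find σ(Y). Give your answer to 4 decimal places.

V(Y) = 4.28 − (1.4)² = 2.32
σ(Y) = √2.32 ≈ 1.5232

1.5232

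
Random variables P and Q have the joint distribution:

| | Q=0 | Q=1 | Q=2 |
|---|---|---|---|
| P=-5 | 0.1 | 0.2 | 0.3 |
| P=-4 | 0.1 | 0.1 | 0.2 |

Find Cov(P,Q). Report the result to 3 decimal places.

-0.020

E[P] = -4.6,  E[Q] = 1.3
E[PQ] = -6
Cov(P,Q) = E[PQ] − E[P]E[Q] = -6 − (-4.6)(1.3) = -0.02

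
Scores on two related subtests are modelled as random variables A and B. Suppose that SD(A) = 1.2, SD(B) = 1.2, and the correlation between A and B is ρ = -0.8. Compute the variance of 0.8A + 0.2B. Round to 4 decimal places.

0.6106

var(A) = (1.2)² = 1.44;  var(B) = (1.2)² = 1.44
Cov(A,B) = ρ·SD(A)·SD(B) = -0.8·1.2·1.2 = -1.152
var(0.8A + 0.2B) = (0.8)²·var(A) + (0.2)²·var(B) + 2·(0.8)·(0.2)·Cov(A,B)
= 0.64·1.44 + 0.04·1.44 + 0.32·-1.152 = 0.61056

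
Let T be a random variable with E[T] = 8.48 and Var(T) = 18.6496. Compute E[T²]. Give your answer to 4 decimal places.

E[T²] = Var(T) + (E[T])² = 18.6496 + (8.48)² = 90.56

90.5600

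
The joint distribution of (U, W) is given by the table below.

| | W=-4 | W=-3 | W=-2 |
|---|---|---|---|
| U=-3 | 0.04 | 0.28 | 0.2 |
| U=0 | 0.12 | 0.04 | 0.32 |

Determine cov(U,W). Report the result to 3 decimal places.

0.082

E[U] = -1.56,  E[W] = -2.64
E[UW] = 4.2
cov(U,W) = E[UW] − E[U]E[W] = 4.2 − (-1.56)(-2.64) = 0.0816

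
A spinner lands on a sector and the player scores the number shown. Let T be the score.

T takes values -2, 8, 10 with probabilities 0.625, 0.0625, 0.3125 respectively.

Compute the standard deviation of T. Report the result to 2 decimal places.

E[T] = (-2)(0.625) + (8)(0.0625) + (10)(0.3125) = 2.375
E[T²] = (-2)²(0.625) + (8)²(0.0625) + (10)²(0.3125) = 37.75
Var(T) = E[T²] − (E[T])² = 37.75 − (2.375)² = 32.109375
SD(T) = √32.109375 ≈ 5.67

5.67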